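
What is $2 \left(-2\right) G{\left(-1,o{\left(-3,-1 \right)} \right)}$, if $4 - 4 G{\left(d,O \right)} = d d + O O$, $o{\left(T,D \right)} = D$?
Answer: $-2$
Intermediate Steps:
$G{\left(d,O \right)} = 1 - \frac{O^{2}}{4} - \frac{d^{2}}{4}$ ($G{\left(d,O \right)} = 1 - \frac{d d + O O}{4} = 1 - \frac{d^{2} + O^{2}}{4} = 1 - \frac{O^{2} + d^{2}}{4} = 1 - \left(\frac{O^{2}}{4} + \frac{d^{2}}{4}\right) = 1 - \frac{O^{2}}{4} - \frac{d^{2}}{4}$)
$2 \left(-2\right) G{\left(-1,o{\left(-3,-1 \right)} \right)} = 2 \left(-2\right) \left(1 - \frac{\left(-1\right)^{2}}{4} - \frac{\left(-1\right)^{2}}{4}\right) = - 4 \left(1 - \frac{1}{4} - \frac{1}{4}\right) = \left(-4\right) \frac{1}{2} = -2$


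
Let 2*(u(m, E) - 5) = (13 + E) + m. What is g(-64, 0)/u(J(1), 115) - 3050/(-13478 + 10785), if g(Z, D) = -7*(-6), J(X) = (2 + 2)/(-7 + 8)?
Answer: 329656/191203 ≈ 1.7241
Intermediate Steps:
J(X) = 4 (J(X) = 4/1 = 4*1 = 4)
g(Z, D) = 42
u(m, E) = 23/2 + E/2 + m/2 (u(m, E) = 5 + ((13 + E) + m)/2 = 5 + (13 + E + m)/2 = 5 + (13/2 + E/2 + m/2) = 23/2 + E/2 + m/2)
g(-64, 0)/u(J(1), 115) - 3050/(-13478 + 10785) = 42/(23/2 + (1/2)*115 + (1/2)*4) - 3050/(-13478 + 10785) = 42/(23/2 + 115/2 + 2) - 3050/(-2693) = 42/71 - 3050*(-1/2693) = 42*(1/71) + 3050/2693 = 42/71 + 3050/2693 = 329656/191203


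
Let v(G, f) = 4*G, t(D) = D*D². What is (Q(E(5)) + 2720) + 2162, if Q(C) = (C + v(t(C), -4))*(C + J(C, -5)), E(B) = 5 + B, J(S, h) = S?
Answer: 85082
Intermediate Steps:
t(D) = D³
Q(C) = 2*C*(C + 4*C³) (Q(C) = (C + 4*C³)*(C + C) = (C + 4*C³)*(2*C) = 2*C*(C + 4*C³))
(Q(E(5)) + 2720) + 2162 = ((5 + 5)²*(2 + 8*(5 + 5)²) + 2720) + 2162 = (10²*(2 + 8*10²) + 2720) + 2162 = (100*(2 + 8*100) + 2720) + 2162 = (100*(2 + 800) + 2720) + 2162 = (100*802 + 2720) + 2162 = (80200 + 2720) + 2162 = 82920 + 2162 = 85082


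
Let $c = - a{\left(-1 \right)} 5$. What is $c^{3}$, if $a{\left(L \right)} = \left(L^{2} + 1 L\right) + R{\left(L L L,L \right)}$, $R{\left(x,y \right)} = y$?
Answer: $125$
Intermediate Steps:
$a{\left(L \right)} = L^{2} + 2 L$ ($a{\left(L \right)} = \left(L^{2} + 1 L\right) + L = \left(L^{2} + L\right) + L = \left(L + L^{2}\right) + L = L^{2} + 2 L$)
$c = 5$ ($c = - \left(-1\right) \left(2 - 1\right) 5 = - \left(-1\right) 1 \cdot 5 = \left(-1\right) \left(-1\right) 5 = 1 \cdot 5 = 5$)
$c^{3} = 5^{3} = 125$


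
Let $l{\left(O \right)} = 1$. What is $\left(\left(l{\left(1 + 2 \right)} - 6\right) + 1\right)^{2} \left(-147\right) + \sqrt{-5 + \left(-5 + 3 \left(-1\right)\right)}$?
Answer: $-2352 + i \sqrt{13} \approx -2352.0 + 3.6056 i$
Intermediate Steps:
$\left(\left(l{\left(1 + 2 \right)} - 6\right) + 1\right)^{2} \left(-147\right) + \sqrt{-5 + \left(-5 + 3 \left(-1\right)\right)} = \left(\left(1 - 6\right) + 1\right)^{2} \left(-147\right) + \sqrt{-5 + \left(-5 + 3 \left(-1\right)\right)} = \left(\left(1 - 6\right) + 1\right)^{2} \left(-147\right) + \sqrt{-5 - 8} = \left(-5 + 1\right)^{2} \left(-147\right) + \sqrt{-5 - 8} = \left(-4\right)^{2} \left(-147\right) + \sqrt{-13} = 16 \left(-147\right) + i \sqrt{13} = -2352 + i \sqrt{13}$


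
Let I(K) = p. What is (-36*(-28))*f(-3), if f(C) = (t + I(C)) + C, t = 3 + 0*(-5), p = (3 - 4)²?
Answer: 1008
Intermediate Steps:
p = 1 (p = (-1)² = 1)
I(K) = 1
t = 3 (t = 3 + 0 = 3)
f(C) = 4 + C (f(C) = (3 + 1) + C = 4 + C)
(-36*(-28))*f(-3) = (-36*(-28))*(4 - 3) = 1008*1 = 1008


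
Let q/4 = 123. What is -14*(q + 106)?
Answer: -8372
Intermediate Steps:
q = 492 (q = 4*123 = 492)
-14*(q + 106) = -14*(492 + 106) = -14*598 = -8372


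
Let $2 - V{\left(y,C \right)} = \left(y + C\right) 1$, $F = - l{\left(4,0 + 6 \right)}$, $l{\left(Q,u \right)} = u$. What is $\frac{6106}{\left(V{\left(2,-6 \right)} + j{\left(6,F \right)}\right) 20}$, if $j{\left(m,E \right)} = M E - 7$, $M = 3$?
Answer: $- \frac{3053}{190} \approx -16.068$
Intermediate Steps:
$F = -6$ ($F = - (0 + 6) = \left(-1\right) 6 = -6$)
$V{\left(y,C \right)} = 2 - C - y$ ($V{\left(y,C \right)} = 2 - \left(y + C\right) 1 = 2 - \left(C + y\right) 1 = 2 - \left(C + y\right) = 2 - C - y$)
$j{\left(m,E \right)} = -7 + 3 E$ ($j{\left(m,E \right)} = 3 E - 7 = -7 + 3 E$)
$\frac{6106}{\left(V{\left(2,-6 \right)} + j{\left(6,F \right)}\right) 20} = \frac{6106}{\left(\left(2 - -6 - 2\right) + \left(-7 + 3 \left(-6\right)\right)\right) 20} = \frac{6106}{\left(\left(2 + 6 - 2\right) - 25\right) 20} = \frac{6106}{\left(6 - 25\right) 20} = \frac{6106}{\left(-19\right) 20} = \frac{6106}{-380} = 6106 \left(- \frac{1}{380}\right) = - \frac{3053}{190}$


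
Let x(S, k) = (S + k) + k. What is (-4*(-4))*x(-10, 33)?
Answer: 896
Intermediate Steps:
x(S, k) = S + 2*k
(-4*(-4))*x(-10, 33) = (-4*(-4))*(-10 + 2*33) = 16*(-10 + 66) = 16*56 = 896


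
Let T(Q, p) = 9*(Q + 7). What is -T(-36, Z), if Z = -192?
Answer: 261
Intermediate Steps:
T(Q, p) = 63 + 9*Q (T(Q, p) = 9*(7 + Q) = 63 + 9*Q)
-T(-36, Z) = -(63 + 9*(-36)) = -(63 - 324) = -1*(-261) = 261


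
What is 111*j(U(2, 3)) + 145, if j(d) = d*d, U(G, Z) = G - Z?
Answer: 256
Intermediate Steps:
j(d) = d²
111*j(U(2, 3)) + 145 = 111*(2 - 1*3)² + 145 = 111*(2 - 3)² + 145 = 111*(-1)² + 145 = 111*1 + 145 = 111 + 145 = 256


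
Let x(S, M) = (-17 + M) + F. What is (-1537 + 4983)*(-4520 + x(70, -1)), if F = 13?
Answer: -15593150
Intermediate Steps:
x(S, M) = -4 + M (x(S, M) = (-17 + M) + 13 = -4 + M)
(-1537 + 4983)*(-4520 + x(70, -1)) = (-1537 + 4983)*(-4520 + (-4 - 1)) = 3446*(-4520 - 5) = 3446*(-4525) = -15593150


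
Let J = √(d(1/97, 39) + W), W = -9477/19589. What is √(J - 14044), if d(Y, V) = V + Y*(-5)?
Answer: √(-50705938086024316 + 1900133*√138876869400409)/1900133 ≈ 118.48*I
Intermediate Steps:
d(Y, V) = V - 5*Y
W = -9477/19589 (W = -9477*1/19589 = -9477/19589 ≈ -0.48379)
J = √138876869400409/1900133 (J = √((39 - 5/97) - 9477/19589) = √(3778/97 - 9477/19589) = √(73087973/1900133) = √138876869400409/1900133 ≈ 6.2020)
√(J - 14044) = √(√138876869400409/1900133 - 14044) = √(-14044 + √138876869400409/1900133)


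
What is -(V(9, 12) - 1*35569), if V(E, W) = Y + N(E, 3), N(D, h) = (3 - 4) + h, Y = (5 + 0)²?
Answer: 35542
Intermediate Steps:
Y = 25 (Y = 5² = 25)
N(D, h) = -1 + h
V(E, W) = 27 (V(E, W) = 25 + (-1 + 3) = 25 + 2 = 27)
-(V(9, 12) - 1*35569) = -(27 - 1*35569) = -(27 - 35569) = -1*(-35542) = 35542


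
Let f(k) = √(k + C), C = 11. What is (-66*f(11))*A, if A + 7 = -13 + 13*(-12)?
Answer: 11616*√22 ≈ 54484.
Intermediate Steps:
f(k) = √(11 + k) (f(k) = √(k + 11) = √(11 + k))
A = -176 (A = -7 + (-13 + 13*(-12)) = -7 + (-13 - 156) = -7 - 169 = -176)
(-66*f(11))*A = -66*√(11 + 11)*(-176) = -66*√22*(-176) = 11616*√22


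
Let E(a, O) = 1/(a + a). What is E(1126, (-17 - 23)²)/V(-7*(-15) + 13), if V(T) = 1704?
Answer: 1/3837408 ≈ 2.6059e-7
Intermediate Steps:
E(a, O) = 1/(2*a)
E(1126, (-17 - 23)²)/V(-7*(-15) + 13) = ((½)/1126)/1704 = ((½)*(1/1126))*(1/1704) = (1/2252)*(1/1704) = 1/3837408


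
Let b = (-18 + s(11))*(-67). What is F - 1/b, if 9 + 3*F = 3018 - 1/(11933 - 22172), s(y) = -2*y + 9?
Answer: 63990577987/63799209 ≈ 1003.0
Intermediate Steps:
s(y) = 9 - 2*y
F = 30809152/30717 (F = -3 + (3018 - 1/(11933 - 22172))/3 = -3 + (3018 - 1/(-10239))/3 = -3 + (3018 - 1*(-1/10239))/3 = -3 + (3018 + 1/10239)/3 = -3 + (⅓)*(30901303/10239) = -3 + 30901303/30717 = 30809152/30717 ≈ 1003.0)
b = 2077 (b = (-18 + (9 - 2*11))*(-67) = (-18 + (9 - 22))*(-67) = (-18 - 13)*(-67) = -31*(-67) = 2077)
F - 1/b = 30809152/30717 - 1/2077 = 63990577987/63799209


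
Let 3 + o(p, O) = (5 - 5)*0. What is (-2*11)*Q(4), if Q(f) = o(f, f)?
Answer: 66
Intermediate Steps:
o(p, O) = -3 (o(p, O) = -3 + (5 - 5)*0 = -3 + 0*0 = -3 + 0 = -3)
Q(f) = -3
(-2*11)*Q(4) = -2*11*(-3) = -22*(-3) = 66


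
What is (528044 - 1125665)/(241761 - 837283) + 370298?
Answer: 220521203177/595522 ≈ 3.7030e+5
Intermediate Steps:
(528044 - 1125665)/(241761 - 837283) + 370298 = -597621/(-595522) + 370298 = -597621*(-1/595522) + 370298 = 597621/595522 + 370298 = 220521203177/595522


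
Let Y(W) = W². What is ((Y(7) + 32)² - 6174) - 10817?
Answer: -10430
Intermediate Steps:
((Y(7) + 32)² - 6174) - 10817 = ((7² + 32)² - 6174) - 10817 = ((49 + 32)² - 6174) - 10817 = (81² - 6174) - 10817 = (6561 - 6174) - 10817 = 387 - 10817 = -10430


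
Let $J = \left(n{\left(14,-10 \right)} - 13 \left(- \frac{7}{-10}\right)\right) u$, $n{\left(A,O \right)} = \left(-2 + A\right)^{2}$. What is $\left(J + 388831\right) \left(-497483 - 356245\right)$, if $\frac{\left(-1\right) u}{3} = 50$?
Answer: $-314680725888$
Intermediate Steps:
$u = -150$ ($u = \left(-3\right) 50 = -150$)
$J = -20235$ ($J = \left(\left(-2 + 14\right)^{2} - 13 \left(- \frac{7}{-10}\right)\right) \left(-150\right) = \left(12^{2} - 13 \left(\left(-7\right) \left(- \frac{1}{10}\right)\right)\right) \left(-150\right) = \left(144 - \frac{91}{10}\right) \left(-150\right) = \frac{1349}{10} \left(-150\right) = -20235$)
$\left(J + 388831\right) \left(-497483 - 356245\right) = \left(-20235 + 388831\right) \left(-497483 - 356245\right) = 368596 \left(-853728\right) = -314680725888$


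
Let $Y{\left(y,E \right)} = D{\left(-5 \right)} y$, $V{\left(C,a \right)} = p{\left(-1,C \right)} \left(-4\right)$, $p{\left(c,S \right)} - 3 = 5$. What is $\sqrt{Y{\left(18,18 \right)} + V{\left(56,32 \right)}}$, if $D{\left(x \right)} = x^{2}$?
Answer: $\sqrt{418} \approx 20.445$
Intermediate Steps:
$p{\left(c,S \right)} = 8$ ($p{\left(c,S \right)} = 3 + 5 = 8$)
$V{\left(C,a \right)} = -32$ ($V{\left(C,a \right)} = 8 \left(-4\right) = -32$)
$Y{\left(y,E \right)} = 25 y$ ($Y{\left(y,E \right)} = \left(-5\right)^{2} y = 25 y$)
$\sqrt{Y{\left(18,18 \right)} + V{\left(56,32 \right)}} = \sqrt{25 \cdot 18 - 32} = \sqrt{450 - 32} = \sqrt{418}$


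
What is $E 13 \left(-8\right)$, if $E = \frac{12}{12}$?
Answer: $-104$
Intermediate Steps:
$E = 1$ ($E = 12 \cdot \frac{1}{12} = 1$)
$E 13 \left(-8\right) = 1 \cdot 13 \left(-8\right) = 13 \left(-8\right) = -104$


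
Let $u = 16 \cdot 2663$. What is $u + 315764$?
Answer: $358372$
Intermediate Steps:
$u = 42608$
$u + 315764 = 42608 + 315764 = 358372$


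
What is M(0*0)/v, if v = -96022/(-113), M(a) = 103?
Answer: 11639/96022 ≈ 0.12121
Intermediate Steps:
v = 96022/113 (v = -96022*(-1/113) = 96022/113 ≈ 849.75)
M(0*0)/v = 103/(96022/113) = 103*(113/96022) = 11639/96022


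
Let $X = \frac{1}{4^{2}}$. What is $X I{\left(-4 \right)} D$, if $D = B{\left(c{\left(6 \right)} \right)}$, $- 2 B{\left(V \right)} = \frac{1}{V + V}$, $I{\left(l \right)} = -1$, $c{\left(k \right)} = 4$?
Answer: $\frac{1}{256} \approx 0.0039063$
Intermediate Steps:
$B{\left(V \right)} = - \frac{1}{4 V}$ ($B{\left(V \right)} = - \frac{1}{2 \left(V + V\right)} = - \frac{1}{2 \cdot 2 V} = - \frac{\frac{1}{2} \frac{1}{V}}{2} = - \frac{1}{4 V}$)
$X = \frac{1}{16} \approx 0.0625$
$D = - \frac{1}{16}$ ($D = - \frac{1}{4 \cdot 4} = \left(- \frac{1}{4}\right) \frac{1}{4} = - \frac{1}{16} \approx -0.0625$)
$X I{\left(-4 \right)} D = \frac{1}{16} \left(-1\right) \left(- \frac{1}{16}\right) = \left(- \frac{1}{16}\right) \left(- \frac{1}{16}\right) = \frac{1}{256}$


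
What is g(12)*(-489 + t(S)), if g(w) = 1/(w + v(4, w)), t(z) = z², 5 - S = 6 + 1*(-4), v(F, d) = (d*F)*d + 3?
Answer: -160/197 ≈ -0.81218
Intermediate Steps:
v(F, d) = 3 + F*d² (v(F, d) = (F*d)*d + 3 = F*d² + 3 = 3 + F*d²)
S = 3 (S = 5 - (6 + 1*(-4)) = 5 - (6 - 4) = 5 - 1*2 = 5 - 2 = 3)
g(w) = 1/(3 + w + 4*w²) (g(w) = 1/(w + (3 + 4*w²)) = 1/(3 + w + 4*w²))
g(12)*(-489 + t(S)) = (-489 + 3²)/(3 + 12 + 4*12²) = (-489 + 9)/(3 + 12 + 4*144) = -480/(3 + 12 + 576) = -480/591 = (1/591)*(-480) = -160/197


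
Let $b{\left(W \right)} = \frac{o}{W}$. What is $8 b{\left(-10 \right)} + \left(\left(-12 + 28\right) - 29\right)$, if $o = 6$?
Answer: $- \frac{89}{5} \approx -17.8$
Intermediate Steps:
$b{\left(W \right)} = \frac{6}{W}$
$8 b{\left(-10 \right)} + \left(\left(-12 + 28\right) - 29\right) = 8 \frac{6}{-10} + \left(\left(-12 + 28\right) - 29\right) = 8 \cdot 6 \left(- \frac{1}{10}\right) + \left(16 - 29\right) = 8 \left(- \frac{3}{5}\right) - 13 = - \frac{24}{5} - 13 = - \frac{89}{5}$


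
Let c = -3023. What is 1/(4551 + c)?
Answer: 1/1528 ≈ 0.00065445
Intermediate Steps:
1/(4551 + c) = 1/(4551 - 3023) = 1/1528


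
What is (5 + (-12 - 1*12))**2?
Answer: 361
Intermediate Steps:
(5 + (-12 - 1*12))**2 = (5 + (-12 - 12))**2 = (5 - 24)**2 = (-19)**2 = 361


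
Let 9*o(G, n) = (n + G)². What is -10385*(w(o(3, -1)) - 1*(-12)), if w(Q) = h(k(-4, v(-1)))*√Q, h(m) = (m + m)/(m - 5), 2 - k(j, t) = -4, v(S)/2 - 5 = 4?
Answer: -207700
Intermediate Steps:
v(S) = 18 (v(S) = 10 + 2*4 = 10 + 8 = 18)
k(j, t) = 6 (k(j, t) = 2 - 1*(-4) = 2 + 4 = 6)
h(m) = 2*m/(-5 + m) (h(m) = (2*m)/(-5 + m) = 2*m/(-5 + m))
o(G, n) = (G + n)²/9 (o(G, n) = (n + G)²/9 = (G + n)²/9)
w(Q) = 12*√Q (w(Q) = (2*6/(-5 + 6))*√Q = (2*6/1)*√Q = (2*6*1)*√Q = 12*√Q)
-10385*(w(o(3, -1)) - 1*(-12)) = -10385*(12*√((3 - 1)²/9) - 1*(-12)) = -10385*(12*√((⅑)*2²) + 12) = -10385*(12*√((⅑)*4) + 12) = -10385*(12*√(4/9) + 12) = -10385*(12*(⅔) + 12) = -10385*(8 + 12) = -10385*20 = -207700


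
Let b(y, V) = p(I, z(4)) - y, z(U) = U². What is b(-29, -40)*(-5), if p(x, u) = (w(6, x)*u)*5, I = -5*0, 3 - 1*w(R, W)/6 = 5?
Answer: 4655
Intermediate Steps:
w(R, W) = -12 (w(R, W) = 18 - 6*5 = 18 - 30 = -12)
I = 0
p(x, u) = -60*u (p(x, u) = -12*u*5 = -60*u)
b(y, V) = -960 - y (b(y, V) = -60*4² - y = -60*16 - y = -960 - y)
b(-29, -40)*(-5) = (-960 - 1*(-29))*(-5) = (-960 + 29)*(-5) = -931*(-5) = 4655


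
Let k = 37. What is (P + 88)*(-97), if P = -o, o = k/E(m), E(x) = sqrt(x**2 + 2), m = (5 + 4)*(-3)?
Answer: -8536 + 3589*sqrt(731)/731 ≈ -8403.3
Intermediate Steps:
m = -27 (m = 9*(-3) = -27)
E(x) = sqrt(2 + x**2)
o = 37*sqrt(731)/731 (o = 37/(sqrt(2 + (-27)**2)) = 37/(sqrt(2 + 729)) = 37/(sqrt(731)) = 37*(sqrt(731)/731) = 37*sqrt(731)/731 ≈ 1.3685)
P = -37*sqrt(731)/731 ≈ -1.3685
(P + 88)*(-97) = (-37*sqrt(731)/731 + 88)*(-97) = (88 - 37*sqrt(731)/731)*(-97) = -8536 + 3589*sqrt(731)/731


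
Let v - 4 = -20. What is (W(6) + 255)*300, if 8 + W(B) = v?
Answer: 69300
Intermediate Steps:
v = -16 (v = 4 - 20 = -16)
W(B) = -24 (W(B) = -8 - 16 = -24)
(W(6) + 255)*300 = (-24 + 255)*300 = 231*300 = 69300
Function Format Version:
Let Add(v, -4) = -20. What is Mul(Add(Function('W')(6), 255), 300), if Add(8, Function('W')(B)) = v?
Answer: 69300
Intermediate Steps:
v = -16 (v = Add(4, -20) = -16)
Function('W')(B) = -24 (Function('W')(B) = Add(-8, -16) = -24)
Mul(Add(Function('W')(6), 255), 300) = Mul(Add(-24, 255), 300) = Mul(231, 300) = 69300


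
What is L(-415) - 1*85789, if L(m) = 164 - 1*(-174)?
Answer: -85451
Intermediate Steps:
L(m) = 338 (L(m) = 164 + 174 = 338)
L(-415) - 1*85789 = 338 - 1*85789 = 338 - 85789 = -85451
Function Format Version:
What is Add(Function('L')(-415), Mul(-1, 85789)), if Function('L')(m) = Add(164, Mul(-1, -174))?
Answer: -85451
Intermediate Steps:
Function('L')(m) = 338 (Function('L')(m) = Add(164, 174) = 338)
Add(Function('L')(-415), Mul(-1, 85789)) = Add(338, Mul(-1, 85789)) = Add(338, -85789) = -85451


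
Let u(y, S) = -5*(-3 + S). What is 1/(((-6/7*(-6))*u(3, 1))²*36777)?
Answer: 49/4766299200 ≈ 1.0281e-8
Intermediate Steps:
u(y, S) = 15 - 5*S
1/(((-6/7*(-6))*u(3, 1))²*36777) = 1/(((-6/7*(-6))*(15 - 5*1))²*36777) = (1/36777)/((-6*⅐*(-6))*(15 - 5))² = (1/36777)/(-6/7*(-6)*10)² = (1/36777)/((36/7)*10)² = (1/36777)/(360/7)² = (1/36777)/(129600/49) = (49/129600)*(1/36777) = 49/4766299200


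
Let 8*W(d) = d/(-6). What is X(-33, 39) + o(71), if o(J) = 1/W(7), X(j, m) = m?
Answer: 225/7 ≈ 32.143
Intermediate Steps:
W(d) = -d/48 (W(d) = (d/(-6))/8 = (d*(-1/6))/8 = (-d/6)/8 = -d/48)
o(J) = -48/7 (o(J) = 1/(-1/48*7) = 1/(-7/48) = -48/7)
X(-33, 39) + o(71) = 39 - 48/7 = 225/7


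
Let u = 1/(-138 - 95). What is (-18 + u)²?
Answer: 17598025/54289 ≈ 324.15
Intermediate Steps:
u = -1/233 (u = 1/(-233) = -1/233 ≈ -0.0042918)
(-18 + u)² = (-18 - 1/233)² = (-4195/233)² = 17598025/54289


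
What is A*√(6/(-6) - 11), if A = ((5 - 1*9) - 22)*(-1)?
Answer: 52*I*√3 ≈ 90.067*I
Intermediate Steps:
A = 26 (A = ((5 - 9) - 22)*(-1) = (-4 - 22)*(-1) = -26*(-1) = 26)
A*√(6/(-6) - 11) = 26*√(6/(-6) - 11) = 26*√(6*(-⅙) - 11) = 26*√(-1 - 11) = 26*√(-12) = 26*(2*I*√3) = 52*I*√3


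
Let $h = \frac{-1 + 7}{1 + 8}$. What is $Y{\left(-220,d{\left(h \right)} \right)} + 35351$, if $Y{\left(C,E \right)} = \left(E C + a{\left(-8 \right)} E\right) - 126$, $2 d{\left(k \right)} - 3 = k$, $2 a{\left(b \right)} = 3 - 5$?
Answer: $\frac{208919}{6} \approx 34820.0$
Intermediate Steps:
$h = \frac{2}{3}$ ($h = \frac{6}{9} = 6 \cdot \frac{1}{9} = \frac{2}{3} \approx 0.66667$)
$a{\left(b \right)} = -1$ ($a{\left(b \right)} = \frac{3 - 5}{2} = \frac{1}{2} \left(-2\right) = -1$)
$d{\left(k \right)} = \frac{3}{2} + \frac{k}{2}$
$Y{\left(C,E \right)} = -126 - E + C E$ ($Y{\left(C,E \right)} = \left(E C - E\right) - 126 = \left(C E - E\right) - 126 = \left(- E + C E\right) - 126 = -126 - E + C E$)
$Y{\left(-220,d{\left(h \right)} \right)} + 35351 = \left(-126 - \left(\frac{3}{2} + \frac{1}{2} \cdot \frac{2}{3}\right) - 220 \left(\frac{3}{2} + \frac{1}{2} \cdot \frac{2}{3}\right)\right) + 35351 = \left(-126 - \left(\frac{3}{2} + \frac{1}{3}\right) - 220 \left(\frac{3}{2} + \frac{1}{3}\right)\right) + 35351 = \left(-126 - \frac{11}{6} - \frac{1210}{3}\right) + 35351 = - \frac{3187}{6} + 35351 = \frac{208919}{6}$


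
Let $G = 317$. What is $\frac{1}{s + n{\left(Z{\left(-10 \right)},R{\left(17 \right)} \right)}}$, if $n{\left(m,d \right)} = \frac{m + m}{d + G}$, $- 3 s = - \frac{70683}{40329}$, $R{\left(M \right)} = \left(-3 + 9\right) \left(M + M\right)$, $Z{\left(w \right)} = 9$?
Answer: $\frac{21011409}{13001203} \approx 1.6161$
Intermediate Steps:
$R{\left(M \right)} = 12 M$ ($R{\left(M \right)} = 6 \cdot 2 M = 12 M$)
$s = \frac{23561}{40329}$ ($s = - \frac{\left(-70683\right) \frac{1}{40329}}{3} = \left(- \frac{1}{3}\right) \left(- \frac{23561}{13443}\right) = \frac{23561}{40329} \approx 0.58422$)
$n{\left(m,d \right)} = \frac{2 m}{317 + d}$ ($n{\left(m,d \right)} = \frac{m + m}{d + 317} = \frac{2 m}{317 + d}$)
$\frac{1}{s + n{\left(Z{\left(-10 \right)},R{\left(17 \right)} \right)}} = \frac{1}{\frac{23561}{40329} + 2 \cdot 9 \frac{1}{317 + 12 \cdot 17}} = \frac{1}{\frac{23561}{40329} + 2 \cdot 9 \frac{1}{317 + 204}} = \frac{1}{\frac{23561}{40329} + 2 \cdot 9 \cdot \frac{1}{521}} = \frac{1}{\frac{23561}{40329} + \frac{18}{521}} = \frac{1}{\frac{13001203}{21011409}} = \frac{21011409}{13001203}$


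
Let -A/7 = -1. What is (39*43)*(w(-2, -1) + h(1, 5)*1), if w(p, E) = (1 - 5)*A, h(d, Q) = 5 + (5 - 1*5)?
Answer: -38571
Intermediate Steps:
A = 7 (A = -7*(-1) = 7)
h(d, Q) = 5 (h(d, Q) = 5 + (5 - 5) = 5 + 0 = 5)
w(p, E) = -28 (w(p, E) = (1 - 5)*7 = -4*7 = -28)
(39*43)*(w(-2, -1) + h(1, 5)*1) = (39*43)*(-28 + 5*1) = 1677*(-28 + 5) = 1677*(-23) = -38571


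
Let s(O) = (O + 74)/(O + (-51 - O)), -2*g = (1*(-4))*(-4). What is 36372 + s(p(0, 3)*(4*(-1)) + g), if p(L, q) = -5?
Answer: 1854886/51 ≈ 36370.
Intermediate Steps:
g = -8 (g = -1*(-4)*(-4)/2 = -(-2)*(-4) = -1/2*16 = -8)
s(O) = -74/51 - O/51 (s(O) = (74 + O)/(-51) = (74 + O)*(-1/51) = -74/51 - O/51)
36372 + s(p(0, 3)*(4*(-1)) + g) = 36372 + (-74/51 - (-20*(-1) - 8)/51) = 36372 + (-74/51 - (-5*(-4) - 8)/51) = 36372 + (-74/51 - (20 - 8)/51) = 36372 + (-74/51 - 1/51*12) = 36372 + (-74/51 - 4/17) = 36372 - 86/51 = 1854886/51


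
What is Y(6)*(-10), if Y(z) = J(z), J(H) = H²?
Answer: -360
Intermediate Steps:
Y(z) = z²
Y(6)*(-10) = 6²*(-10) = 36*(-10) = -360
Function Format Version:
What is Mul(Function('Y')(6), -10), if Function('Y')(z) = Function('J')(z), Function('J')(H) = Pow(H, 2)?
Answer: -360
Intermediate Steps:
Function('Y')(z) = Pow(z, 2)
Mul(Function('Y')(6), -10) = Mul(Pow(6, 2), -10) = Mul(36, -10) = -360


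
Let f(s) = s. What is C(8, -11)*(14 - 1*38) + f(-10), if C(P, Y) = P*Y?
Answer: 2102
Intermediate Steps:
C(8, -11)*(14 - 1*38) + f(-10) = (8*(-11))*(14 - 1*38) - 10 = -88*(14 - 38) - 10 = -88*(-24) - 10 = 2112 - 10 = 2102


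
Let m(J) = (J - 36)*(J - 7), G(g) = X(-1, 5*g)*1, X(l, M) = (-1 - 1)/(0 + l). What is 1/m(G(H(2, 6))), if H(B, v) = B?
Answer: 1/170 ≈ 0.0058824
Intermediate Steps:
X(l, M) = -2/l
G(g) = 2 (G(g) = -2/(-1)*1 = -2*(-1)*1 = 2*1 = 2)
m(J) = (-36 + J)*(-7 + J)
1/m(G(H(2, 6))) = 1/(252 + 2² - 43*2) = 1/(252 + 4 - 86) = 1/170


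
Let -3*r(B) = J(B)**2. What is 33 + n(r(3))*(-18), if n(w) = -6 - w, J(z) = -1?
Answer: 135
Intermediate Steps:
r(B) = -1/3 (r(B) = -1/3*(-1)**2 = -1/3*1 = -1/3)
33 + n(r(3))*(-18) = 33 + (-6 - 1*(-1/3))*(-18) = 33 + (-6 + 1/3)*(-18) = 33 - 17/3*(-18) = 33 + 102 = 135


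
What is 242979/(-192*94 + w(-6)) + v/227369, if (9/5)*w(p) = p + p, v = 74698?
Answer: -14699248571/1119564956 ≈ -13.129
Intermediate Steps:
w(p) = 10*p/9 (w(p) = 5*(p + p)/9 = 5*(2*p)/9 = 10*p/9)
242979/(-192*94 + w(-6)) + v/227369 = 242979/(-192*94 + (10/9)*(-6)) + 74698/227369 = 242979/(-18048 - 20/3) + 74698*(1/227369) = 242979/(-54164/3) + 74698/227369 = 242979*(-3/54164) + 74698/227369 = -66267/4924 + 74698/227369 = -14699248571/1119564956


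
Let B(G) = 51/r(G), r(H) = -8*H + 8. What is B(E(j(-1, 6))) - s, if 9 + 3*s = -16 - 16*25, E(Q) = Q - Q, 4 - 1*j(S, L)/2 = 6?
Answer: 3553/24 ≈ 148.04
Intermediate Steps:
j(S, L) = -4 (j(S, L) = 8 - 2*6 = 8 - 12 = -4)
r(H) = 8 - 8*H
E(Q) = 0
B(G) = 51/(8 - 8*G)
s = -425/3 (s = -3 + (-16 - 16*25)/3 = -3 + (-16 - 400)/3 = -3 + (⅓)*(-416) = -3 - 416/3 = -425/3 ≈ -141.67)
B(E(j(-1, 6))) - s = -51/(-8 + 8*0) - 1*(-425/3) = -51/(-8 + 0) + 425/3 = -51/(-8) + 425/3 = -51*(-⅛) + 425/3 = 51/8 + 425/3 = 3553/24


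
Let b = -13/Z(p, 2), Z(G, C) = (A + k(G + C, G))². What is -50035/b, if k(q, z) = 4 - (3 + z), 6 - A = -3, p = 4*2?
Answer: 200140/13 ≈ 15395.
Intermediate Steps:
p = 8
A = 9 (A = 6 - 1*(-3) = 6 + 3 = 9)
k(q, z) = 1 - z (k(q, z) = 4 + (-3 - z) = 1 - z)
Z(G, C) = (10 - G)² (Z(G, C) = (9 + (1 - G))² = (10 - G)²)
b = -13/4 (b = -13/(-10 + 8)² = -13/((-2)²) = -13/4 ≈ -3.2500)
-50035/b = -50035/(-13/4) = -50035*(-4/13) = 200140/13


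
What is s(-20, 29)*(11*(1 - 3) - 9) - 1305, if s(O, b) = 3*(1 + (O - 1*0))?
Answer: 462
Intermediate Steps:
s(O, b) = 3 + 3*O (s(O, b) = 3*(1 + (O + 0)) = 3*(1 + O) = 3 + 3*O)
s(-20, 29)*(11*(1 - 3) - 9) - 1305 = (3 + 3*(-20))*(11*(1 - 3) - 9) - 1305 = (3 - 60)*(11*(-2) - 9) - 1305 = -57*(-22 - 9) - 1305 = -57*(-31) - 1305 = 1767 - 1305 = 462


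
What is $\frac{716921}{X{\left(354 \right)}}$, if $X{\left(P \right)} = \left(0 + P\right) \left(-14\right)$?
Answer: $- \frac{716921}{4956} \approx -144.66$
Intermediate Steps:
$X{\left(P \right)} = - 14 P$ ($X{\left(P \right)} = P \left(-14\right) = - 14 P$)
$\frac{716921}{X{\left(354 \right)}} = \frac{716921}{\left(-14\right) 354} = \frac{716921}{-4956} = 716921 \left(- \frac{1}{4956}\right) = - \frac{716921}{4956}$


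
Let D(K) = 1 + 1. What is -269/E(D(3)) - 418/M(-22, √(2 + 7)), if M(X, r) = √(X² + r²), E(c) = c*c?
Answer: -269/4 - 418*√493/493 ≈ -86.076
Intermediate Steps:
D(K) = 2
E(c) = c²
-269/E(D(3)) - 418/M(-22, √(2 + 7)) = -269/(2²) - 418/√((-22)² + (√(2 + 7))²) = -269/4 - 418/√(484 + (√9)²) = -269*¼ - 418/√(484 + 3²) = -269/4 - 418/√(484 + 9) = -269/4 - 418*√493/493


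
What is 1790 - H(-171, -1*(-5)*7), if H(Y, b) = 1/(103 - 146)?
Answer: 76971/43 ≈ 1790.0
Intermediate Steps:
H(Y, b) = -1/43 (H(Y, b) = 1/(-43) = -1/43)
1790 - H(-171, -1*(-5)*7) = 1790 - 1*(-1/43) = 1790 + 1/43 = 76971/43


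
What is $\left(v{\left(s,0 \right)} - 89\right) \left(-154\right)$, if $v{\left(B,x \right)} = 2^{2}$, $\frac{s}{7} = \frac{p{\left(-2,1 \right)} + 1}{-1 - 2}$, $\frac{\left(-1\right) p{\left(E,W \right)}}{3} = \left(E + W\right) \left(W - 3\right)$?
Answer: $13090$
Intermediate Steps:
$p{\left(E,W \right)} = - 3 \left(-3 + W\right) \left(E + W\right)$ ($p{\left(E,W \right)} = - 3 \left(E + W\right) \left(W - 3\right) = - 3 \left(E + W\right) \left(-3 + W\right) = - 3 \left(-3 + W\right) \left(E + W\right)$)
$s = \frac{35}{3}$ ($s = 7 \frac{\left(- 3 \cdot 1^{2} + 9 \left(-2\right) + 9 \cdot 1 - \left(-6\right) 1\right) + 1}{-1 - 2} = 7 \frac{\left(\left(-3\right) 1 - 18 + 9 + 6\right) + 1}{-3} = 7 \left(\left(-3 - 18 + 9 + 6\right) + 1\right) \left(- \frac{1}{3}\right) = 7 \left(-6 + 1\right) \left(- \frac{1}{3}\right) = 7 \left(\left(-5\right) \left(- \frac{1}{3}\right)\right) = 7 \cdot \frac{5}{3} = \frac{35}{3} \approx 11.667$)
$v{\left(B,x \right)} = 4$
$\left(v{\left(s,0 \right)} - 89\right) \left(-154\right) = \left(4 - 89\right) \left(-154\right) = \left(-85\right) \left(-154\right) = 13090$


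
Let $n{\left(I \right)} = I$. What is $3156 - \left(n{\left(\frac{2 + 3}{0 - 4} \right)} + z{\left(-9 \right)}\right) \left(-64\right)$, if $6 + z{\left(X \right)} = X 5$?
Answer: $-188$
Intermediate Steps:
$z{\left(X \right)} = -6 + 5 X$ ($z{\left(X \right)} = -6 + X 5 = -6 + 5 X$)
$3156 - \left(n{\left(\frac{2 + 3}{0 - 4} \right)} + z{\left(-9 \right)}\right) \left(-64\right) = 3156 - \left(\frac{2 + 3}{0 - 4} + \left(-6 + 5 \left(-9\right)\right)\right) \left(-64\right) = 3156 - \left(\frac{5}{-4} - 51\right) \left(-64\right) = 3156 - \left(5 \left(- \frac{1}{4}\right) - 51\right) \left(-64\right) = 3156 - \left(- \frac{5}{4} - 51\right) \left(-64\right) = 3156 - \left(- \frac{209}{4}\right) \left(-64\right) = 3156 - 3344 = -188$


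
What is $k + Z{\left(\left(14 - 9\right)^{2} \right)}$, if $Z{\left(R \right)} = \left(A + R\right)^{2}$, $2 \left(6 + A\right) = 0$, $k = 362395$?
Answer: $362756$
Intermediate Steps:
$A = -6$ ($A = -6 + \frac{1}{2} \cdot 0 = -6 + 0 = -6$)
$Z{\left(R \right)} = \left(-6 + R\right)^{2}$
$k + Z{\left(\left(14 - 9\right)^{2} \right)} = 362395 + \left(-6 + \left(14 - 9\right)^{2}\right)^{2} = 362395 + \left(-6 + 5^{2}\right)^{2} = 362395 + \left(-6 + 25\right)^{2} = 362395 + 19^{2} = 362395 + 361 = 362756$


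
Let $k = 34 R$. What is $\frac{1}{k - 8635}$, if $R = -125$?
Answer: $- \frac{1}{12885} \approx -7.761 \cdot 10^{-5}$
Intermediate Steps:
$k = -4250$ ($k = 34 \left(-125\right) = -4250$)
$\frac{1}{k - 8635} = \frac{1}{-4250 - 8635} = \frac{1}{-12885} = - \frac{1}{12885}$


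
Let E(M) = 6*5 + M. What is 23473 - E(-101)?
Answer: 23544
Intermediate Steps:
E(M) = 30 + M
23473 - E(-101) = 23473 - (30 - 101) = 23473 - 1*(-71) = 23473 + 71 = 23544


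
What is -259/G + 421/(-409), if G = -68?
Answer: 77303/27812 ≈ 2.7795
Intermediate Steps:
-259/G + 421/(-409) = -259/(-68) + 421/(-409) = -259*(-1/68) + 421*(-1/409) = 259/68 - 421/409 = 77303/27812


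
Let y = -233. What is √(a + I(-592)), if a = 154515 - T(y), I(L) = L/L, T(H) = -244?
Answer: 2*√38690 ≈ 393.40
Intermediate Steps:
I(L) = 1
a = 154759 (a = 154515 - 1*(-244) = 154515 + 244 = 154759)
√(a + I(-592)) = √(154759 + 1) = √154760 = 2*√38690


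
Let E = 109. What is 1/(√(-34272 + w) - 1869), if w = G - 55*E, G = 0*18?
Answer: -1869/3533428 - I*√40267/3533428 ≈ -0.00052895 - 5.6791e-5*I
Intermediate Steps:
G = 0
w = -5995 (w = 0 - 55*109 = 0 - 5995 = -5995)
1/(√(-34272 + w) - 1869) = 1/(√(-34272 - 5995) - 1869) = 1/(√(-40267) - 1869) = 1/(I*√40267 - 1869) = 1/(-1869 + I*√40267)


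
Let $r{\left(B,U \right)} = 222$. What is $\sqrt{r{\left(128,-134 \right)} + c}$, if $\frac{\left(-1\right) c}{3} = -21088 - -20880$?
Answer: $3 \sqrt{94} \approx 29.086$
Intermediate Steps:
$c = 624$ ($c = - 3 \left(-21088 - -20880\right) = - 3 \left(-21088 + 20880\right) = \left(-3\right) \left(-208\right) = 624$)
$\sqrt{r{\left(128,-134 \right)} + c} = \sqrt{222 + 624} = \sqrt{846} = 3 \sqrt{94}$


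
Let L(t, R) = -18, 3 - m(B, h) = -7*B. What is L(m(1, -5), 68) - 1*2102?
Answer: -2120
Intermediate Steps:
m(B, h) = 3 + 7*B (m(B, h) = 3 - (-7)*B = 3 + 7*B)
L(m(1, -5), 68) - 1*2102 = -18 - 1*2102 = -18 - 2102 = -2120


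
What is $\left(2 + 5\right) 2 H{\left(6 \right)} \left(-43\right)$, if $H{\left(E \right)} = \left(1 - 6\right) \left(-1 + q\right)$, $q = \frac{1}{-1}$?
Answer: $-6020$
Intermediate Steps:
$q = -1$
$H{\left(E \right)} = 10$ ($H{\left(E \right)} = \left(1 - 6\right) \left(-1 - 1\right) = \left(1 - 6\right) \left(-2\right) = \left(-5\right) \left(-2\right) = 10$)
$\left(2 + 5\right) 2 H{\left(6 \right)} \left(-43\right) = \left(2 + 5\right) 2 \cdot 10 \left(-43\right) = 7 \cdot 2 \cdot 10 \left(-43\right) = 14 \cdot 10 \left(-43\right) = 140 \left(-43\right) = -6020$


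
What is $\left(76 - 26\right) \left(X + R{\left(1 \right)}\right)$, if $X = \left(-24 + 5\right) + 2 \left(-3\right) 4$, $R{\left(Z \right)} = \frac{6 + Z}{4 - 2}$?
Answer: $-1975$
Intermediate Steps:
$R{\left(Z \right)} = 3 + \frac{Z}{2}$ ($R{\left(Z \right)} = \frac{6 + Z}{2} = \left(6 + Z\right) \frac{1}{2} = 3 + \frac{Z}{2}$)
$X = -43$ ($X = -19 - 24 = -43$)
$\left(76 - 26\right) \left(X + R{\left(1 \right)}\right) = \left(76 - 26\right) \left(-43 + \left(3 + \frac{1}{2} \cdot 1\right)\right) = 50 \left(-43 + \left(3 + \frac{1}{2}\right)\right) = 50 \left(-43 + \frac{7}{2}\right) = 50 \left(- \frac{79}{2}\right) = -1975$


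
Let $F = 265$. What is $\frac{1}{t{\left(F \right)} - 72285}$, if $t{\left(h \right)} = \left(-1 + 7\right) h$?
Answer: $- \frac{1}{70695} \approx -1.4145 \cdot 10^{-5}$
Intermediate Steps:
$t{\left(h \right)} = 6 h$
$\frac{1}{t{\left(F \right)} - 72285} = \frac{1}{6 \cdot 265 - 72285} = \frac{1}{1590 - 72285} = \frac{1}{-70695} = - \frac{1}{70695}$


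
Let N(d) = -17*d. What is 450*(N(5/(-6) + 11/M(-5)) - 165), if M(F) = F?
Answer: -51045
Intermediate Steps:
450*(N(5/(-6) + 11/M(-5)) - 165) = 450*(-17*(5/(-6) + 11/(-5)) - 165) = 450*(-17*(5*(-⅙) + 11*(-⅕)) - 165) = 450*(-17*(-⅚ - 11/5) - 165) = 450*(-17*(-91/30) - 165) = 450*(1547/30 - 165) = 450*(-3403/30) = -51045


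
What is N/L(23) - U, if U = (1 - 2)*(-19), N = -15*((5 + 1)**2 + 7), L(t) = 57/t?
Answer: -5306/19 ≈ -279.26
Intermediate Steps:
N = -645 (N = -15*(6**2 + 7) = -15*(36 + 7) = -15*43 = -645)
U = 19 (U = -1*(-19) = 19)
N/L(23) - U = -645/(57/23) - 1*19 = -645/(57*(1/23)) - 19 = -645/57/23 - 19 = -645*23/57 - 19 = -4945/19 - 19 = -5306/19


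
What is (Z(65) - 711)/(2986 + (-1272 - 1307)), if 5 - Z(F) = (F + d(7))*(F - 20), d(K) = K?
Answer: -3946/407 ≈ -9.6953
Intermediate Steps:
Z(F) = 5 - (-20 + F)*(7 + F) (Z(F) = 5 - (F + 7)*(F - 20) = 5 - (7 + F)*(-20 + F) = 5 - (-20 + F)*(7 + F))
(Z(65) - 711)/(2986 + (-1272 - 1307)) = ((145 - 1*65**2 + 13*65) - 711)/(2986 + (-1272 - 1307)) = ((145 - 1*4225 + 845) - 711)/(2986 - 2579) = ((145 - 4225 + 845) - 711)/407 = (-3235 - 711)*(1/407) = -3946*1/407 = -3946/407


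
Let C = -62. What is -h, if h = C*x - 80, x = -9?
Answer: -478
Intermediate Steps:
h = 478 (h = -62*(-9) - 80 = 558 - 80 = 478)
-h = -1*478 = -478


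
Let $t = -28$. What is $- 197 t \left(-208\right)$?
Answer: $-1147328$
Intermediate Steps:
$- 197 t \left(-208\right) = \left(-197\right) \left(-28\right) \left(-208\right) = 5516 \left(-208\right) = -1147328$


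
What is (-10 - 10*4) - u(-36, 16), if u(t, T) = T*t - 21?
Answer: 547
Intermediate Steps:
u(t, T) = -21 + T*t
(-10 - 10*4) - u(-36, 16) = (-10 - 10*4) - (-21 + 16*(-36)) = (-10 - 40) - (-21 - 576) = -50 - 1*(-597) = -50 + 597 = 547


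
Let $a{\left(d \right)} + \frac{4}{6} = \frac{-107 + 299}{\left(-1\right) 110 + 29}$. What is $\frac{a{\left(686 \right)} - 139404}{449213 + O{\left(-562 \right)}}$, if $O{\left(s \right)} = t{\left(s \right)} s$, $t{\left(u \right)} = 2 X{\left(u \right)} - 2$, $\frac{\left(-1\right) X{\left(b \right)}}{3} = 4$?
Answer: $- \frac{752798}{2504655} \approx -0.30056$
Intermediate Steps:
$a{\left(d \right)} = - \frac{82}{27}$ ($a{\left(d \right)} = - \frac{2}{3} + \frac{-107 + 299}{\left(-1\right) 110 + 29} = - \frac{2}{3} + \frac{192}{-110 + 29} = - \frac{2}{3} + \frac{192}{-81} = - \frac{2}{3} + 192 \left(- \frac{1}{81}\right) = - \frac{2}{3} - \frac{64}{27} = - \frac{82}{27}$)
$X{\left(b \right)} = -12$ ($X{\left(b \right)} = \left(-3\right) 4 = -12$)
$t{\left(u \right)} = -26$ ($t{\left(u \right)} = 2 \left(-12\right) - 2 = -24 - 2 = -26$)
$O{\left(s \right)} = - 26 s$
$\frac{a{\left(686 \right)} - 139404}{449213 + O{\left(-562 \right)}} = \frac{- \frac{82}{27} - 139404}{449213 - -14612} = - \frac{3763990}{27 \left(449213 + 14612\right)} = - \frac{3763990}{27 \cdot 463825} = \left(- \frac{3763990}{27}\right) \frac{1}{463825} = - \frac{752798}{2504655}$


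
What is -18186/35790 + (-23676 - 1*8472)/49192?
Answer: -85215943/73357570 ≈ -1.1617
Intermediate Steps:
-18186/35790 + (-23676 - 1*8472)/49192 = -18186*1/35790 + (-23676 - 8472)*(1/49192) = -3031/5965 - 32148*1/49192 = -3031/5965 - 8037/12298 = -85215943/73357570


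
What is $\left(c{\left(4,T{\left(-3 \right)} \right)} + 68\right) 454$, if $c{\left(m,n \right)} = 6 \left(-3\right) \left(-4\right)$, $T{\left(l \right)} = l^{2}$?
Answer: $63560$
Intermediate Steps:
$c{\left(m,n \right)} = 72$ ($c{\left(m,n \right)} = \left(-18\right) \left(-4\right) = 72$)
$\left(c{\left(4,T{\left(-3 \right)} \right)} + 68\right) 454 = \left(72 + 68\right) 454 = 140 \cdot 454 = 63560$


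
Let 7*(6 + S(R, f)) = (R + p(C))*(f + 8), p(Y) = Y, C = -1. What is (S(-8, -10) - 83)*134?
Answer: -81070/7 ≈ -11581.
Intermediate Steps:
S(R, f) = -6 + (-1 + R)*(8 + f)/7 (S(R, f) = -6 + ((R - 1)*(f + 8))/7 = -6 + ((-1 + R)*(8 + f))/7 = -6 + (-1 + R)*(8 + f)/7)
(S(-8, -10) - 83)*134 = ((-50/7 - 1/7*(-10) + (8/7)*(-8) + (1/7)*(-8)*(-10)) - 83)*134 = ((-50/7 + 10/7 - 64/7 + 80/7) - 83)*134 = (-24/7 - 83)*134 = -605/7*134 = -81070/7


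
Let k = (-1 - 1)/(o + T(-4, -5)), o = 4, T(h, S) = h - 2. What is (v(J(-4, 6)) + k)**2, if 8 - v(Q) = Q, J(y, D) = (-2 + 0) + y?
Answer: 225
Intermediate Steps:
T(h, S) = -2 + h
J(y, D) = -2 + y
v(Q) = 8 - Q
k = 1 (k = (-1 - 1)/(4 + (-2 - 4)) = -2/(4 - 6) = -2/(-2) = -2*(-1/2) = 1)
(v(J(-4, 6)) + k)**2 = ((8 - (-2 - 4)) + 1)**2 = ((8 - 1*(-6)) + 1)**2 = ((8 + 6) + 1)**2 = (14 + 1)**2 = 15**2 = 225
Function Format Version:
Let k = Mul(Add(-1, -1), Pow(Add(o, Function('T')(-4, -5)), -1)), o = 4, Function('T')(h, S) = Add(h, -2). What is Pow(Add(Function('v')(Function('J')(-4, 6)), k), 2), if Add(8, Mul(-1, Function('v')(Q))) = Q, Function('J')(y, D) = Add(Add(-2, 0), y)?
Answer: 225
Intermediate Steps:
Function('T')(h, S) = Add(-2, h)
Function('J')(y, D) = Add(-2, y)
Function('v')(Q) = Add(8, Mul(-1, Q))
k = 1 (k = Mul(Add(-1, -1), Pow(Add(4, Add(-2, -4)), -1)) = Mul(-2, Pow(Add(4, -6), -1)) = Mul(-2, Pow(-2, -1)) = Mul(-2, Rational(-1, 2)) = 1)
Pow(Add(Function('v')(Function('J')(-4, 6)), k), 2) = Pow(Add(Add(8, Mul(-1, Add(-2, -4))), 1), 2) = Pow(Add(Add(8, Mul(-1, -6)), 1), 2) = Pow(Add(Add(8, 6), 1), 2) = Pow(Add(14, 1), 2) = Pow(15, 2) = 225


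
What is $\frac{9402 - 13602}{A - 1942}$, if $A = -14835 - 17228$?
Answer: $\frac{280}{2267} \approx 0.12351$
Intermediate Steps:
$A = -32063$ ($A = -14835 - 17228 = -32063$)
$\frac{9402 - 13602}{A - 1942} = \frac{9402 - 13602}{-32063 - 1942} = - \frac{4200}{-34005} = \left(-4200\right) \left(- \frac{1}{34005}\right) = \frac{280}{2267}$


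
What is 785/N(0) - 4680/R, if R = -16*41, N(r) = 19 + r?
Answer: 75485/1558 ≈ 48.450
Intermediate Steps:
R = -656
785/N(0) - 4680/R = 785/(19 + 0) - 4680/(-656) = 785/19 - 4680*(-1/656) = 785*(1/19) + 585/82 = 785/19 + 585/82 = 75485/1558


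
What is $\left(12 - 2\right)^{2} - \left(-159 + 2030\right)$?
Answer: $-1771$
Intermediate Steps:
$\left(12 - 2\right)^{2} - \left(-159 + 2030\right) = 10^{2} - 1871 = 100 - 1871 = -1771$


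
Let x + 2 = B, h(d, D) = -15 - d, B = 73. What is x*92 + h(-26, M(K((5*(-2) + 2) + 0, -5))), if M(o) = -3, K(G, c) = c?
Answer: 6543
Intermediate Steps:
x = 71 (x = -2 + 73 = 71)
x*92 + h(-26, M(K((5*(-2) + 2) + 0, -5))) = 71*92 + (-15 - 1*(-26)) = 6532 + (-15 + 26) = 6532 + 11 = 6543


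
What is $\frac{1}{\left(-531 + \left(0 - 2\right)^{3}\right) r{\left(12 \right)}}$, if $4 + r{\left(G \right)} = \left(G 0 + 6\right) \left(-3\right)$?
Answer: $\frac{1}{11858} \approx 8.4331 \cdot 10^{-5}$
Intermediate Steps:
$r{\left(G \right)} = -22$ ($r{\left(G \right)} = -4 + \left(G 0 + 6\right) \left(-3\right) = -4 + \left(0 + 6\right) \left(-3\right) = -4 + 6 \left(-3\right) = -4 - 18 = -22$)
$\frac{1}{\left(-531 + \left(0 - 2\right)^{3}\right) r{\left(12 \right)}} = \frac{1}{\left(-531 + \left(0 - 2\right)^{3}\right) \left(-22\right)} = \frac{1}{\left(-531 + \left(-2\right)^{3}\right) \left(-22\right)} = \frac{1}{\left(-531 - 8\right) \left(-22\right)} = \frac{1}{\left(-539\right) \left(-22\right)} = \frac{1}{11858}$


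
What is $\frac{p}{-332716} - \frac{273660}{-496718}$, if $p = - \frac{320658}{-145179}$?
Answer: $\frac{1101545220369983}{1999429700119146} \approx 0.55093$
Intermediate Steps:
$p = \frac{106886}{48393}$ ($p = \left(-320658\right) \left(- \frac{1}{145179}\right) = \frac{106886}{48393} \approx 2.2087$)
$\frac{p}{-332716} - \frac{273660}{-496718} = \frac{106886}{48393 \left(-332716\right)} - \frac{273660}{-496718} = \frac{106886}{48393} \left(- \frac{1}{332716}\right) - - \frac{136830}{248359} = - \frac{53443}{8050562694} + \frac{136830}{248359} = \frac{1101545220369983}{1999429700119146}$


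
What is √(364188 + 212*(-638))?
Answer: 22*√473 ≈ 478.47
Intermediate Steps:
√(364188 + 212*(-638)) = √(364188 - 135256) = √228932 = 22*√473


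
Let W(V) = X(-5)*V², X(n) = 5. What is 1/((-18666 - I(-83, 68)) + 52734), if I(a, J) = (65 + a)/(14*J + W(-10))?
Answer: 242/8244459 ≈ 2.9353e-5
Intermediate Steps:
W(V) = 5*V²
I(a, J) = (65 + a)/(500 + 14*J) (I(a, J) = (65 + a)/(14*J + 5*(-10)²) = (65 + a)/(14*J + 5*100) = (65 + a)/(14*J + 500) = (65 + a)/(500 + 14*J))
1/((-18666 - I(-83, 68)) + 52734) = 1/((-18666 - (65 - 83)/(2*(250 + 7*68))) + 52734) = 1/((-18666 - (-18)/(2*(250 + 476))) + 52734) = 1/((-18666 - (-18)/(2*726)) + 52734) = 1/((-18666 - 1*(-3/242)) + 52734) = 1/((-18666 + 3/242) + 52734) = 1/(-4517169/242 + 52734) = 1/(8244459/242) = 242/8244459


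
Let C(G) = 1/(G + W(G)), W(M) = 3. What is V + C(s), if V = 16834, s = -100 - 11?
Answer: 1818071/108 ≈ 16834.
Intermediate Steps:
s = -111
C(G) = 1/(3 + G) (C(G) = 1/(G + 3) = 1/(3 + G))
V + C(s) = 16834 + 1/(3 - 111) = 16834 + 1/(-108) = 16834 - 1/108 = 1818071/108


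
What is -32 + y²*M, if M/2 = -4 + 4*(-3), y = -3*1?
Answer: -320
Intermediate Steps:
y = -3
M = -32 (M = 2*(-4 + 4*(-3)) = 2*(-4 - 12) = 2*(-16) = -32)
-32 + y²*M = -32 + (-3)²*(-32) = -32 + 9*(-32) = -32 - 288 = -320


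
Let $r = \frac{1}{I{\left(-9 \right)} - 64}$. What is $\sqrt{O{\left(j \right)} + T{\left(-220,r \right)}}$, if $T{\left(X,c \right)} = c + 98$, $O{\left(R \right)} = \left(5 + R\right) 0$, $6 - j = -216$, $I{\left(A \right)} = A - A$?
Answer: $\frac{\sqrt{6271}}{8} \approx 9.8987$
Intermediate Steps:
$I{\left(A \right)} = 0$
$j = 222$ ($j = 6 - -216 = 6 + 216 = 222$)
$O{\left(R \right)} = 0$
$r = - \frac{1}{64}$ ($r = \frac{1}{0 - 64} = \frac{1}{-64} = - \frac{1}{64} \approx -0.015625$)
$T{\left(X,c \right)} = 98 + c$
$\sqrt{O{\left(j \right)} + T{\left(-220,r \right)}} = \sqrt{0 + \left(98 - \frac{1}{64}\right)} = \sqrt{0 + \frac{6271}{64}} = \sqrt{\frac{6271}{64}} = \frac{\sqrt{6271}}{8}$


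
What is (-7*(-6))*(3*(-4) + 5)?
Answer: -294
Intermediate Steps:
(-7*(-6))*(3*(-4) + 5) = 42*(-12 + 5) = 42*(-7) = -294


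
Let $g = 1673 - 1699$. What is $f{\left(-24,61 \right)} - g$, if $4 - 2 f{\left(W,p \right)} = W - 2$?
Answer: $41$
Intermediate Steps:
$f{\left(W,p \right)} = 3 - \frac{W}{2}$ ($f{\left(W,p \right)} = 2 - \frac{W - 2}{2} = 2 - \frac{-2 + W}{2} = 2 - \left(-1 + \frac{W}{2}\right) = 3 - \frac{W}{2}$)
$g = -26$
$f{\left(-24,61 \right)} - g = \left(3 - -12\right) - -26 = \left(3 + 12\right) + 26 = 15 + 26 = 41$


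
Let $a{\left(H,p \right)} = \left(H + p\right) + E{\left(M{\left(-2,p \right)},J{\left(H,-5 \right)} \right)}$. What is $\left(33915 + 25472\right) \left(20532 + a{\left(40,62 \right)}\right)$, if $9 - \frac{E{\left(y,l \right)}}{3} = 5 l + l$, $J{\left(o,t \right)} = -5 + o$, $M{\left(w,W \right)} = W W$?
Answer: $1189580997$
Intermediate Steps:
$M{\left(w,W \right)} = W^{2}$
$E{\left(y,l \right)} = 27 - 18 l$ ($E{\left(y,l \right)} = 27 - 3 \left(5 l + l\right) = 27 - 3 \cdot 6 l = 27 - 18 l$)
$a{\left(H,p \right)} = 117 + p - 17 H$ ($a{\left(H,p \right)} = \left(H + p\right) - \left(-27 + 18 \left(-5 + H\right)\right) = \left(H + p\right) + \left(27 - \left(-90 + 18 H\right)\right) = \left(H + p\right) - \left(-117 + 18 H\right) = 117 + p - 17 H$)
$\left(33915 + 25472\right) \left(20532 + a{\left(40,62 \right)}\right) = \left(33915 + 25472\right) \left(20532 + \left(117 + 62 - 680\right)\right) = 59387 \left(20532 + \left(117 + 62 - 680\right)\right) = 59387 \left(20532 - 501\right) = 59387 \cdot 20031 = 1189580997$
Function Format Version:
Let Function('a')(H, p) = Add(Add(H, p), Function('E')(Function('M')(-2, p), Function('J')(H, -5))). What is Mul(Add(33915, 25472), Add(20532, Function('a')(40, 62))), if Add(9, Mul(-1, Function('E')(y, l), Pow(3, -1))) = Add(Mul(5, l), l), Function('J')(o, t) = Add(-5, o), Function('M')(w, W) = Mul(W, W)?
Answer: 1189580997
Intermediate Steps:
Function('M')(w, W) = Pow(W, 2)
Function('E')(y, l) = Add(27, Mul(-18, l)) (Function('E')(y, l) = Add(27, Mul(-3, Add(Mul(5, l), l))) = Add(27, Mul(-3, Mul(6, l))) = Add(27, Mul(-18, l)))
Function('a')(H, p) = Add(117, p, Mul(-17, H)) (Function('a')(H, p) = Add(Add(H, p), Add(27, Mul(-18, Add(-5, H)))) = Add(Add(H, p), Add(27, Add(90, Mul(-18, H)))) = Add(Add(H, p), Add(117, Mul(-18, H))) = Add(117, p, Mul(-17, H)))
Mul(Add(33915, 25472), Add(20532, Function('a')(40, 62))) = Mul(Add(33915, 25472), Add(20532, Add(117, 62, Mul(-17, 40)))) = Mul(59387, Add(20532, Add(117, 62, -680))) = Mul(59387, Add(20532, -501)) = Mul(59387, 20031) = 1189580997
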